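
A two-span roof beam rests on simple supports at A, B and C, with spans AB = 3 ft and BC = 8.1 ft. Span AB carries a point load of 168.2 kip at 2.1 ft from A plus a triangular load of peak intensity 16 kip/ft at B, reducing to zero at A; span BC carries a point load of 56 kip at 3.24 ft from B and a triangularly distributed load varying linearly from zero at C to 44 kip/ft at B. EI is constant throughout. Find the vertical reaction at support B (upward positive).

R_B = 391.6 kip

Release continuity at B by inserting a hinge; the redundant is the internal moment M_B. The primary structure is two simply-supported spans AB and BC.
Discontinuity in slope at B on the released structure — sum the simple-span end rotations:
  span AB: point load 168.2 at a = 2.1: Pab(L + a)/(6LEI) = 90.07/EI
  span AB: triangular load, peak 16: w₀L³/(45EI) = 9.6/EI
  span BC: point load 56 at a = 3.24: Pab(L + b)/(6LEI) = 235.1/EI
  span BC: triangular load, peak 44: w₀L³/(45EI) = 519.6/EI
  relative rotation θ_0 = (99.67 + 754.8)/EI = 854.4/EI
A unit hogging moment at B produces rotation L₁/(3EI) + L₂/(3EI) = 3.7/EI.
Compatibility: M_B·(L₁+L₂)/(3EI) = θ_0, giving M_B = 230.9 kip·ft (hogging).
Span AB, ΣM about A with M_B applied at B: R_B^{AB}·3 = 401.2 + 230.9, so R_B^{AB} = 210.7 kip and R_A = 192.2 − 210.7 = -18.52 kip.
Span BC, ΣM about C: R_B^{BC}·8.1 = 1234 + 230.9, so R_B^{BC} = 180.9 kip and R_C = 234.2 − 180.9 = 53.29 kip.
R_B = 210.7 + 180.9 = 391.6 kip.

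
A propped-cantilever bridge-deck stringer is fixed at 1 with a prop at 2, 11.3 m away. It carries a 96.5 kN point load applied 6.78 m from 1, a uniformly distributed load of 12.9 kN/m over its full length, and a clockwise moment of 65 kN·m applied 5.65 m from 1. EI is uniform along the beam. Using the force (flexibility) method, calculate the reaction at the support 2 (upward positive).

Take the reaction at 2 as the redundant and release it; the primary structure is a cantilever fixed at 1.
Downward deflection at the released point 2 due to the loads:
  point load 96.5 at a = 6.78: Pa²(3L − a)/(6EI) = 20050/EI
  UDL 12.9: wL⁴/(8EI) = 26291/EI
  clockwise couple 65 at a = 5.65: M₀a(2L − a)/(2EI) = 3112/EI
  δ_0 = 49454/EI
Tip deflection under a unit load at 2: L³/(3EI) = 481/EI.
Compatibility at 2: δ_0 − R_2·δ_{22} = 0, so R_2 = 49454/481 = 102.8 kN.

R_2 = 102.8 kN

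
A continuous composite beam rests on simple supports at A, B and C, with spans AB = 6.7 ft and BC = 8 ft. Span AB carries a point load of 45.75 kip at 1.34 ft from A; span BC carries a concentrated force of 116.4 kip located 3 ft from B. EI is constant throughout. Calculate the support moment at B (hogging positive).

M_B = 109.9 kip·ft

Insert a hinge at B; M_B is the redundant, and each span becomes simply supported.
Rotations at B on the released spans (each span's end-slope, ×1/EI):
  span AB: point load 45.75 at a = 1.34: Pab(L + a)/(6LEI) = 65.72/EI
  span BC: point load 116.4 at a = 3: Pab(L + b)/(6LEI) = 472.9/EI
  relative rotation θ_0 = (65.72 + 472.9)/EI = 538.6/EI
A unit hogging moment at B produces rotation L₁/(3EI) + L₂/(3EI) = 4.9/EI.
Compatibility: M_B·(L₁+L₂)/(3EI) = θ_0, giving M_B = 109.9 kip·ft (hogging).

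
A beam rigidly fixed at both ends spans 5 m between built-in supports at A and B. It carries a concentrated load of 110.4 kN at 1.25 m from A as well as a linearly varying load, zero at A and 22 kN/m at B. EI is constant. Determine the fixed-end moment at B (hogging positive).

Take the two fixed-end moments M_A, M_B as redundants; the released structure is the simple span AB.
On the primary (simply-supported) span, the end slopes from the loading are:
  at A: point load 110.4 at a = 1.25: Pab(L + b)/(6LEI) = 150.9/EI
  at B: point load 110.4 at a = 1.25: Pab(L + a)/(6LEI) = 107.8/EI
  at A: triangular load, peak 22: 7w₀L³/(360EI) = 53.47/EI
  at B: triangular load, peak 22: w₀L³/(45EI) = 61.11/EI
  θ_A0 = 204.4/EI,  θ_B0 = 168.9/EI
Flexibility coefficients: a unit moment at one end gives L/(3EI) there and L/(6EI) at the far end, so f₁₁ = f₂₂ = 1.667/EI and f₁₂ = f₂₁ = 0.8333/EI.
Compatibility — zero rotation at each built-in end:
  1.667 M_A + 0.8333 M_B = 204.4
  0.8333 M_A + 1.667 M_B = 168.9
Solving the pair gives M_A = 95.96 kN·m and M_B = 53.38 kN·m (hogging).

M_B = 53.38 kN·m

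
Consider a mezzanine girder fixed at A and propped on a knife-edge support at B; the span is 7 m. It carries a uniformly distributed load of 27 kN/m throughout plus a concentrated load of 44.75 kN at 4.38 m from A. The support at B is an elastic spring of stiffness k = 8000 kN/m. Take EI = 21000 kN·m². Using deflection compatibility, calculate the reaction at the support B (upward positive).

R_B = 89.62 kN

Remove the prop at B; the released (primary) structure is a cantilever built in at A.
Primary-structure tip deflection at B by superposition:
  UDL 27: wL⁴/(8EI) = 8103/EI
  point load 44.75 at a = 4.38: Pa²(3L − a)/(6EI) = 2378/EI
  δ_0 = 10481/EI
Flexibility coefficient — unit upward force at B: δ_{BB} = L³/(3EI) = 114.3/EI.
With EI = 21000 kN·m²: δ_0 = 0.49912 m and δ_{BB} = 0.005444 m/kN.
Compatibility — the spring shortens by R_B/k under the reaction it provides: δ_0 − R_B·δ_{BB} = R_B/k. With 1/k = 0.000125 m/kN, R_B = δ_0 / (δ_{BB} + 1/k) = 0.49912 / (0.005444 + 0.000125) = 89.62 kN.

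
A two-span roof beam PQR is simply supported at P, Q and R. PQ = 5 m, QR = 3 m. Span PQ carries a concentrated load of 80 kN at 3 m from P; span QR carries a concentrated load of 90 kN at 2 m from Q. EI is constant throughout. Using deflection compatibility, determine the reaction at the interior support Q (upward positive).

R_Q = 111.6 kN

Insert a hinge at Q; M_Q is the redundant, and each span becomes simply supported.
End slopes at the hinge Q, treating each span as simply supported:
  span PQ: point load 80 at a = 3: Pab(L + a)/(6LEI) = 128/EI
  span QR: point load 90 at a = 2: Pab(L + b)/(6LEI) = 40/EI
  relative rotation θ_0 = (128 + 40)/EI = 168/EI
A unit hogging moment at Q produces rotation L₁/(3EI) + L₂/(3EI) = 2.667/EI.
Slope continuity at Q: θ_0 = M_Q·2.667/EI, so M_Q = 168/2.667 = 63 kN·m (hogging).
Span PQ, ΣM about P with M_Q applied at Q: R_Q^{PQ}·5 = 240 + 63, so R_Q^{PQ} = 60.6 kN and R_P = 80 − 60.6 = 19.4 kN.
Span QR, ΣM about R: R_Q^{QR}·3 = 90 + 63, so R_Q^{QR} = 51 kN and R_R = 90 − 51 = 39 kN.
R_Q = 60.6 + 51 = 111.6 kN.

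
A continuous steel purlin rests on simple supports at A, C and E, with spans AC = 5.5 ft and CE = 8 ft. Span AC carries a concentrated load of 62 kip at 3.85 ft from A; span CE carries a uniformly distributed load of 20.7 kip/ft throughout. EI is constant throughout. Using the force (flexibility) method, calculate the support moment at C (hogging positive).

M_C = 122.9 kip·ft

Release continuity at C by inserting a hinge; the redundant is the internal moment M_C. The primary structure is two simply-supported spans AC and CE.
Discontinuity in slope at C on the released structure — sum the simple-span end rotations:
  span AC: point load 62 at a = 3.85: Pab(L + a)/(6LEI) = 111.6/EI
  span CE: UDL 20.7: wL³/(24EI) = 441.6/EI
  relative rotation θ_0 = (111.6 + 441.6)/EI = 553.2/EI
A unit hogging moment at C produces rotation L₁/(3EI) + L₂/(3EI) = 4.5/EI.
Compatibility: M_C·(L₁+L₂)/(3EI) = θ_0, giving M_C = 122.9 kip·ft (hogging).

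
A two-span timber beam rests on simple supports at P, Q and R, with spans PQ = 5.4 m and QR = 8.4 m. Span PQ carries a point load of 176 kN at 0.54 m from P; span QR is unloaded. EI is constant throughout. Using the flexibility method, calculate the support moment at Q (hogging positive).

M_Q = 18.41 kN·m

Release continuity at Q by inserting a hinge; the redundant is the internal moment M_Q. The primary structure is two simply-supported spans PQ and QR.
End slopes at the hinge Q, treating each span as simply supported:
  span PQ: point load 176 at a = 0.54: Pab(L + a)/(6LEI) = 84.68/EI
  relative rotation θ_0 = (84.68 + 0)/EI = 84.68/EI
A unit hogging moment at Q produces rotation L₁/(3EI) + L₂/(3EI) = 4.6/EI.
Compatibility: M_Q·(L₁+L₂)/(3EI) = θ_0, giving M_Q = 18.41 kN·m (hogging).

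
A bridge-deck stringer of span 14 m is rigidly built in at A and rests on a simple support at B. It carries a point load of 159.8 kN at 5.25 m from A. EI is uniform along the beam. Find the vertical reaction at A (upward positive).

R_A = 130.3 kN

Choose R_B as the redundant. The primary structure is the cantilever fixed at A.
Deflection at B on the released cantilever, summing each load's contribution:
  point load 159.8 at a = 5.25: Pa²(3L − a)/(6EI) = 26977/EI
Tip deflection under a unit load at B: L³/(3EI) = 914.7/EI.
The prop prevents deflection at B: R_B = δ_0/δ_{BB} = 26977/914.7 = 29.49 kN.
Vertical equilibrium: R_A = ΣP − R_B = 159.8 − 29.49 = 130.3 kN.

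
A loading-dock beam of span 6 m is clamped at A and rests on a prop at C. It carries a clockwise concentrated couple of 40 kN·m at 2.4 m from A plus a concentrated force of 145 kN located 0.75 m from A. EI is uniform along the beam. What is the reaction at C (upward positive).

Choose R_C as the redundant. The primary structure is the cantilever fixed at A.
Free-end deflection of the primary structure under the applied loading (downward +):
  clockwise couple 40 at a = 2.4: M₀a(2L − a)/(2EI) = 460.8/EI
  point load 145 at a = 0.75: Pa²(3L − a)/(6EI) = 234.5/EI
  δ_0 = 695.3/EI
Tip deflection under a unit load at C: L³/(3EI) = 72/EI.
Compatibility at C: δ_0 − R_C·δ_{CC} = 0, so R_C = 695.3/72 = 9.657 kN.

R_C = 9.657 kN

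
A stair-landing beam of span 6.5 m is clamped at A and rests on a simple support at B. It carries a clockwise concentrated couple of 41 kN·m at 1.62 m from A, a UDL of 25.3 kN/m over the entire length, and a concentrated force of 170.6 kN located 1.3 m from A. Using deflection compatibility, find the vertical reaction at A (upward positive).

Remove the prop at B; the released (primary) structure is a cantilever built in at A.
Deflection at B on the released cantilever, summing each load's contribution:
  clockwise couple 41 at a = 1.62: M₀a(2L − a)/(2EI) = 377.9/EI
  UDL 25.3: wL⁴/(8EI) = 5645/EI
  point load 170.6 at a = 1.3: Pa²(3L − a)/(6EI) = 874.6/EI
  δ_0 = 6898/EI
Flexibility coefficient — unit upward force at B: δ_{BB} = L³/(3EI) = 91.54/EI.
Compatibility at B: δ_0 − R_B·δ_{BB} = 0, so R_B = 6898/91.54 = 75.35 kN.
Vertical equilibrium: R_A = ΣP − R_B = 335.1 − 75.35 = 259.7 kN.

R_A = 259.7 kN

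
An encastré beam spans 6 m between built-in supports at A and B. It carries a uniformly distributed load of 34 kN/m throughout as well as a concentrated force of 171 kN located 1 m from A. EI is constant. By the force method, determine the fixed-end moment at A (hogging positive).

Take the two fixed-end moments M_A, M_B as redundants; the released structure is the simple span AB.
On the primary (simply-supported) span, the end slopes from the loading are:
  at A: UDL 34: wL³/(24EI) = 306/EI
  at B: UDL 34: wL³/(24EI) = 306/EI
  at A: point load 171 at a = 1: Pab(L + b)/(6LEI) = 261.2/EI
  at B: point load 171 at a = 1: Pab(L + a)/(6LEI) = 166.2/EI
  θ_A0 = 567.2/EI,  θ_B0 = 472.2/EI
Flexibility coefficients: a unit moment at one end gives L/(3EI) there and L/(6EI) at the far end, so f₁₁ = f₂₂ = 2/EI and f₁₂ = f₂₁ = 1/EI.
Compatibility — zero rotation at each built-in end:
  2 M_A + 1 M_B = 567.2
  1 M_A + 2 M_B = 472.2
Solving the pair gives M_A = 220.8 kN·m and M_B = 125.8 kN·m (hogging).

M_A = 220.8 kN·m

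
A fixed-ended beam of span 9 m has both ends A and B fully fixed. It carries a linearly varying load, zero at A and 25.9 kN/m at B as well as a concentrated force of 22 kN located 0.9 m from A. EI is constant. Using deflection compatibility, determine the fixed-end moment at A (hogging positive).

M_A = 85.97 kN·m

Release both end moments; the primary structure is a simply-supported span AB with redundants M_A and M_B.
On the primary (simply-supported) span, the end slopes from the loading are:
  at A: triangular load, peak 25.9: 7w₀L³/(360EI) = 367.1/EI
  at B: triangular load, peak 25.9: w₀L³/(45EI) = 419.6/EI
  at A: point load 22 at a = 0.9: Pab(L + b)/(6LEI) = 50.79/EI
  at B: point load 22 at a = 0.9: Pab(L + a)/(6LEI) = 29.4/EI
  θ_A0 = 417.9/EI,  θ_B0 = 449/EI
Flexibility coefficients: a unit moment at one end gives L/(3EI) there and L/(6EI) at the far end, so f₁₁ = f₂₂ = 3/EI and f₁₂ = f₂₁ = 1.5/EI.
Compatibility — zero rotation at each built-in end:
  3 M_A + 1.5 M_B = 417.9
  1.5 M_A + 3 M_B = 449
Solving the pair gives M_A = 85.97 kN·m and M_B = 106.7 kN·m (hogging).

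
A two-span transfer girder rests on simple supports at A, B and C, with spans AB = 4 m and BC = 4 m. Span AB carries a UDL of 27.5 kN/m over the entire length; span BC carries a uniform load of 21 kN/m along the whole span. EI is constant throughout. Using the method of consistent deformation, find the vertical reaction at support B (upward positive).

Take M_B as the redundant. Released structure: two simple spans AB and BC with a hinge at B.
End slopes at the hinge B, treating each span as simply supported:
  span AB: UDL 27.5: wL³/(24EI) = 73.33/EI
  span BC: UDL 21: wL³/(24EI) = 56/EI
  relative rotation θ_0 = (73.33 + 56)/EI = 129.3/EI
A unit hogging moment at B produces rotation L₁/(3EI) + L₂/(3EI) = 2.667/EI.
Compatibility: M_B·(L₁+L₂)/(3EI) = θ_0, giving M_B = 48.5 kN·m (hogging).
Span AB, ΣM about A with M_B applied at B: R_B^{AB}·4 = 220 + 48.5, so R_B^{AB} = 67.12 kN and R_A = 110 − 67.12 = 42.88 kN.
Span BC, ΣM about C: R_B^{BC}·4 = 168 + 48.5, so R_B^{BC} = 54.12 kN and R_C = 84 − 54.12 = 29.88 kN.
R_B = 67.12 + 54.12 = 121.2 kN.

R_B = 121.2 kN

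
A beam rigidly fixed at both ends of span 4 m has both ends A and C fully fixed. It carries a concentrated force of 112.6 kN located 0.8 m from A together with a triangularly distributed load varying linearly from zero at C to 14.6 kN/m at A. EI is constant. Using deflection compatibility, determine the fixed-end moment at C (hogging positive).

Take the two fixed-end moments M_A, M_C as redundants; the released structure is the simple span AC.
On the primary (simply-supported) span, the end slopes from the loading are:
  at A: point load 112.6 at a = 0.8: Pab(L + b)/(6LEI) = 86.48/EI
  at C: point load 112.6 at a = 0.8: Pab(L + a)/(6LEI) = 57.65/EI
  at A: triangular load, peak 14.6: w₀L³/(45EI) = 20.76/EI
  at C: triangular load, peak 14.6: 7w₀L³/(360EI) = 18.17/EI
  θ_A0 = 107.2/EI,  θ_C0 = 75.82/EI
Flexibility coefficients: a unit moment at one end gives L/(3EI) there and L/(6EI) at the far end, so f₁₁ = f₂₂ = 1.333/EI and f₁₂ = f₂₁ = 0.6667/EI.
Compatibility — zero rotation at each built-in end:
  1.333 M_A + 0.6667 M_C = 107.2
  0.6667 M_A + 1.333 M_C = 75.82
Solving the pair gives M_A = 69.33 kN·m and M_C = 22.2 kN·m (hogging).

M_C = 22.2 kN·m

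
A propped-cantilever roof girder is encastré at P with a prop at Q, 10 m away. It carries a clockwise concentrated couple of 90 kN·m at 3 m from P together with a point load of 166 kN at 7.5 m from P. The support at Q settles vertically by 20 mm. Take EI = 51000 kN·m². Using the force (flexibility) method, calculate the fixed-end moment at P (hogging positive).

Take the reaction at Q as the redundant and release it; the primary structure is a cantilever fixed at P.
Downward deflection at the released point Q due to the loads:
  clockwise couple 90 at a = 3: M₀a(2L − a)/(2EI) = 2295/EI
  point load 166 at a = 7.5: Pa²(3L − a)/(6EI) = 35016/EI
  δ_0 = 37311/EI
Tip deflection under a unit load at Q: L³/(3EI) = 333.3/EI.
With EI = 51000 kN·m²: δ_0 = 0.73158 m and δ_{QQ} = 0.006536 m/kN.
Compatibility — the beam at Q must follow the support down by 0.02 m: δ_0 − R_Q·δ_{QQ} = 0.02, so R_Q = (0.73158 − 0.02)/0.006536 = 108.9 kN.
Moment equilibrium about P: M_P = Σ(load moments about P) − R_Q·L = 1335 − 108.9×10 = 246.3 kN·m.

M_P = 246.3 kN·m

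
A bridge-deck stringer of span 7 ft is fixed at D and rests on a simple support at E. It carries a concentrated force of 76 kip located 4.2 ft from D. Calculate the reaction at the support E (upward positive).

Remove the prop at E; the released (primary) structure is a cantilever built in at D.
Downward deflection at the released point E due to the loads:
  point load 76 at a = 4.2: Pa²(3L − a)/(6EI) = 3754/EI
Flexibility coefficient — unit upward force at E: δ_{EE} = L³/(3EI) = 114.3/EI.
Compatibility at E: δ_0 − R_E·δ_{EE} = 0, so R_E = 3754/114.3 = 32.83 kip.

R_E = 32.83 kip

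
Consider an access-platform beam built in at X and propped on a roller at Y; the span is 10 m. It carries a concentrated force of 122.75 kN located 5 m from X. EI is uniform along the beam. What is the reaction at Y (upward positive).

Release the roller at Y. Primary structure: cantilever fixed at X.
Primary-structure tip deflection at Y by superposition:
  point load 122.75 at a = 5: Pa²(3L − a)/(6EI) = 12786/EI
Flexibility coefficient — unit upward force at Y: δ_{YY} = L³/(3EI) = 333.3/EI.
The prop prevents deflection at Y: R_Y = δ_0/δ_{YY} = 12786/333.3 = 38.36 kN.

R_Y = 38.36 kN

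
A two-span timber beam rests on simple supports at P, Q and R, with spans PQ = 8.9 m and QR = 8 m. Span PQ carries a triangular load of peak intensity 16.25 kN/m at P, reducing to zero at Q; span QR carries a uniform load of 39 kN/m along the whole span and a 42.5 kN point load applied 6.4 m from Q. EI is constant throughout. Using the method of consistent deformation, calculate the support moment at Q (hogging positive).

M_Q = 202.7 kN·m

Release continuity at Q by inserting a hinge; the redundant is the internal moment M_Q. The primary structure is two simply-supported spans PQ and QR.
Rotations at Q on the released spans (each span's end-slope, ×1/EI):
  span PQ: triangular load, peak 16.25: 7w₀L³/(360EI) = 222.8/EI
  span QR: UDL 39: wL³/(24EI) = 832/EI
  span QR: point load 42.5 at a = 6.4: Pab(L + b)/(6LEI) = 87.04/EI
  relative rotation θ_0 = (222.8 + 919)/EI = 1142/EI
A unit hogging moment at Q produces rotation L₁/(3EI) + L₂/(3EI) = 5.633/EI.
Compatibility: M_Q·(L₁+L₂)/(3EI) = θ_0, giving M_Q = 202.7 kN·m (hogging).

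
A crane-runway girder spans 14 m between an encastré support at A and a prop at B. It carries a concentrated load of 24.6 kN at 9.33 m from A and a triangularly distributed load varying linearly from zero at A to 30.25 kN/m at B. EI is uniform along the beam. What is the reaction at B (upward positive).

Choose R_B as the redundant. The primary structure is the cantilever fixed at A.
Free-end deflection of the primary structure under the applied loading (downward +):
  point load 24.6 at a = 9.33: Pa²(3L − a)/(6EI) = 11660/EI
  triangular load, peak 30.25 at the free end: 11w₀L⁴/(120EI) = 106524/EI
  δ_0 = 118184/EI
Tip deflection under a unit load at B: L³/(3EI) = 914.7/EI.
The prop prevents deflection at B: R_B = δ_0/δ_{BB} = 118184/914.7 = 129.2 kN.

R_B = 129.2 kN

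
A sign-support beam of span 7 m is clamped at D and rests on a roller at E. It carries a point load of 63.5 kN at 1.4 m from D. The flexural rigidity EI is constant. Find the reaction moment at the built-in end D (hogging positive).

M_D = 64.01 kN·m

Remove the prop at E; the released (primary) structure is a cantilever built in at D.
Downward deflection at the released point E due to the loads:
  point load 63.5 at a = 1.4: Pa²(3L − a)/(6EI) = 406.6/EI
Flexibility coefficient — unit upward force at E: δ_{EE} = L³/(3EI) = 114.3/EI.
The prop prevents deflection at E: R_E = δ_0/δ_{EE} = 406.6/114.3 = 3.556 kN.
Moment equilibrium about D: M_D = Σ(load moments about D) − R_E·L = 88.9 − 3.556×7 = 64.01 kN·m.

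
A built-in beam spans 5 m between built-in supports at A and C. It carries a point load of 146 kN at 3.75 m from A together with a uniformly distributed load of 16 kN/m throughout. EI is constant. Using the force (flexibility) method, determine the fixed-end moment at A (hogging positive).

M_A = 67.55 kN·m

Release both end moments; the primary structure is a simply-supported span AC with redundants M_A and M_C.
Simple-span end rotations at A and C under the given loads:
  at A: point load 146 at a = 3.75: Pab(L + b)/(6LEI) = 142.6/EI
  at C: point load 146 at a = 3.75: Pab(L + a)/(6LEI) = 199.6/EI
  at A: UDL 16: wL³/(24EI) = 83.33/EI
  at C: UDL 16: wL³/(24EI) = 83.33/EI
  θ_A0 = 225.9/EI,  θ_C0 = 282.9/EI
Flexibility coefficients: a unit moment at one end gives L/(3EI) there and L/(6EI) at the far end, so f₁₁ = f₂₂ = 1.667/EI and f₁₂ = f₂₁ = 0.8333/EI.
Compatibility — zero rotation at each built-in end:
  1.667 M_A + 0.8333 M_C = 225.9
  0.8333 M_A + 1.667 M_C = 282.9
Solving the pair gives M_A = 67.55 kN·m and M_C = 136 kN·m (hogging).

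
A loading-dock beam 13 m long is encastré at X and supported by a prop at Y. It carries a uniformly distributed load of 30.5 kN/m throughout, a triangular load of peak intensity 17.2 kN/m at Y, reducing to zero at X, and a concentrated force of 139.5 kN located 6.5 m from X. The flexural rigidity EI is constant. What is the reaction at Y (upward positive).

Remove the prop at Y; the released (primary) structure is a cantilever built in at X.
Free-end deflection of the primary structure under the applied loading (downward +):
  UDL 30.5: wL⁴/(8EI) = 108889/EI
  triangular load, peak 17.2 at the free end: 11w₀L⁴/(120EI) = 45031/EI
  point load 139.5 at a = 6.5: Pa²(3L − a)/(6EI) = 31925/EI
  δ_0 = 185845/EI
Tip deflection under a unit load at Y: L³/(3EI) = 732.3/EI.
Compatibility at Y: δ_0 − R_Y·δ_{YY} = 0, so R_Y = 185845/732.3 = 253.8 kN.

R_Y = 253.8 kN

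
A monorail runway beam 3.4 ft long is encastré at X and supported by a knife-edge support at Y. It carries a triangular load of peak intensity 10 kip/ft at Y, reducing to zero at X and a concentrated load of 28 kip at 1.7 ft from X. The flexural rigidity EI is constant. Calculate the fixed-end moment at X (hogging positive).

M_X = 24.59 kip·ft

Choose R_Y as the redundant. The primary structure is the cantilever fixed at X.
Downward deflection at the released point Y due to the loads:
  triangular load, peak 10 at the free end: 11w₀L⁴/(120EI) = 122.5/EI
  point load 28 at a = 1.7: Pa²(3L − a)/(6EI) = 114.6/EI
  δ_0 = 237.1/EI
Flexibility coefficient — unit upward force at Y: δ_{YY} = L³/(3EI) = 13.1/EI.
The prop prevents deflection at Y: R_Y = δ_0/δ_{YY} = 237.1/13.1 = 18.1 kip.
Moment equilibrium about X: M_X = Σ(load moments about X) − R_Y·L = 86.13 − 18.1×3.4 = 24.59 kip·ft.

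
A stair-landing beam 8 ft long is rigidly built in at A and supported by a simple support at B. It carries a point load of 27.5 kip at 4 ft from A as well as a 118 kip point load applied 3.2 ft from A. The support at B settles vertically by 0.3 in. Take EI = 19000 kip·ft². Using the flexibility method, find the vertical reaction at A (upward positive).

Release the roller at B. Primary structure: cantilever fixed at A.
Primary-structure tip deflection at B by superposition:
  point load 27.5 at a = 4: Pa²(3L − a)/(6EI) = 1467/EI
  point load 118 at a = 3.2: Pa²(3L − a)/(6EI) = 4189/EI
  δ_0 = 5656/EI
Tip deflection under a unit load at B: L³/(3EI) = 170.7/EI.
With EI = 19000 kip·ft²: δ_0 = 0.29766 ft and δ_{BB} = 0.008982 ft/kip.
Compatibility — the beam at B must follow the support down by 0.025 ft: δ_0 − R_B·δ_{BB} = 0.025, so R_B = (0.29766 − 0.025)/0.008982 = 30.35 kip.
Vertical equilibrium: R_A = ΣP − R_B = 145.5 − 30.35 = 115.1 kip.

R_A = 115.1 kip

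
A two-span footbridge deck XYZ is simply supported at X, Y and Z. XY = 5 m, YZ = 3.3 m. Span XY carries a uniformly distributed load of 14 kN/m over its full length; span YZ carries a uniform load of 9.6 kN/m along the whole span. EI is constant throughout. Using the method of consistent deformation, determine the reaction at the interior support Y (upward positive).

R_Y = 66.71 kN

Take M_Y as the redundant. Released structure: two simple spans XY and YZ with a hinge at Y.
Discontinuity in slope at Y on the released structure — sum the simple-span end rotations:
  span XY: UDL 14: wL³/(24EI) = 72.92/EI
  span YZ: UDL 9.6: wL³/(24EI) = 14.37/EI
  relative rotation θ_0 = (72.92 + 14.37)/EI = 87.29/EI
A unit hogging moment at Y produces rotation L₁/(3EI) + L₂/(3EI) = 2.767/EI.
Compatibility: M_Y·(L₁+L₂)/(3EI) = θ_0, giving M_Y = 31.55 kN·m (hogging).
Span XY, ΣM about X with M_Y applied at Y: R_Y^{XY}·5 = 175 + 31.55, so R_Y^{XY} = 41.31 kN and R_X = 70 − 41.31 = 28.69 kN.
Span YZ, ΣM about Z: R_Y^{YZ}·3.3 = 52.27 + 31.55, so R_Y^{YZ} = 25.4 kN and R_Z = 31.68 − 25.4 = 6.279 kN.
R_Y = 41.31 + 25.4 = 66.71 kN.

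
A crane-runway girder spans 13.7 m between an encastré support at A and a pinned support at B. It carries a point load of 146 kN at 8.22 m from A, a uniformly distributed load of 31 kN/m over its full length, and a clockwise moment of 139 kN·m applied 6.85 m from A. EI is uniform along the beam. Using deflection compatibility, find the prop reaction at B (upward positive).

Choose R_B as the redundant. The primary structure is the cantilever fixed at A.
Primary-structure tip deflection at B by superposition:
  point load 146 at a = 8.22: Pa²(3L − a)/(6EI) = 54060/EI
  UDL 31: wL⁴/(8EI) = 136507/EI
  clockwise couple 139 at a = 6.85: M₀a(2L − a)/(2EI) = 9783/EI
  δ_0 = 200350/EI
Flexibility coefficient — unit upward force at B: δ_{BB} = L³/(3EI) = 857.1/EI.
Compatibility at B: δ_0 − R_B·δ_{BB} = 0, so R_B = 200350/857.1 = 233.7 kN.

R_B = 233.7 kN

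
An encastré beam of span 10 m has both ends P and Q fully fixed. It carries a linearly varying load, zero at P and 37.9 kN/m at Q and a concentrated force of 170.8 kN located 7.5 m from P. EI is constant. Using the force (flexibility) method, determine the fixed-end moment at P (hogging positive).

Take the two fixed-end moments M_P, M_Q as redundants; the released structure is the simple span PQ.
End rotations of the released simple span under the applied load (×1/EI):
  at P: triangular load, peak 37.9: 7w₀L³/(360EI) = 736.9/EI
  at Q: triangular load, peak 37.9: w₀L³/(45EI) = 842.2/EI
  at P: point load 170.8 at a = 7.5: Pab(L + b)/(6LEI) = 667.2/EI
  at Q: point load 170.8 at a = 7.5: Pab(L + a)/(6LEI) = 934.1/EI
  θ_P0 = 1404/EI,  θ_Q0 = 1776/EI
Flexibility coefficients: a unit moment at one end gives L/(3EI) there and L/(6EI) at the far end, so f₁₁ = f₂₂ = 3.333/EI and f₁₂ = f₂₁ = 1.667/EI.
Compatibility — zero rotation at each built-in end:
  3.333 M_P + 1.667 M_Q = 1404
  1.667 M_P + 3.333 M_Q = 1776
Solving the pair gives M_P = 206.4 kN·m and M_Q = 429.7 kN·m (hogging).

M_P = 206.4 kN·m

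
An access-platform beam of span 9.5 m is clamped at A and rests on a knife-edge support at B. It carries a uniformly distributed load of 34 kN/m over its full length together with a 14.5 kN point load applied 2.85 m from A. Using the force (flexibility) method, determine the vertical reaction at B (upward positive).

R_B = 122.9 kN

Take the reaction at B as the redundant and release it; the primary structure is a cantilever fixed at A.
Downward deflection at the released point B due to the loads:
  UDL 34: wL⁴/(8EI) = 34617/EI
  point load 14.5 at a = 2.85: Pa²(3L − a)/(6EI) = 503.5/EI
  δ_0 = 35120/EI
Flexibility coefficient — unit upward force at B: δ_{BB} = L³/(3EI) = 285.8/EI.
Compatibility at B: δ_0 − R_B·δ_{BB} = 0, so R_B = 35120/285.8 = 122.9 kN.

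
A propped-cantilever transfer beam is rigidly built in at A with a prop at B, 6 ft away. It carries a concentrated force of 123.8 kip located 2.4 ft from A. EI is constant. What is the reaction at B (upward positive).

Take the reaction at B as the redundant and release it; the primary structure is a cantilever fixed at A.
Downward deflection at the released point B due to the loads:
  point load 123.8 at a = 2.4: Pa²(3L − a)/(6EI) = 1854/EI
Tip deflection under a unit load at B: L³/(3EI) = 72/EI.
Compatibility at B: δ_0 − R_B·δ_{BB} = 0, so R_B = 1854/72 = 25.75 kip.

R_B = 25.75 kip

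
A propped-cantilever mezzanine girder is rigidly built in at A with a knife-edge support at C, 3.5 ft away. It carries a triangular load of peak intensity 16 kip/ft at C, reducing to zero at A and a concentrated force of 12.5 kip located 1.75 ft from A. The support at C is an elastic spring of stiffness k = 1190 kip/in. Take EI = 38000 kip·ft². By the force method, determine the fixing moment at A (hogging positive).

M_A = 30.24 kip·ft

Choose R_C as the redundant. The primary structure is the cantilever fixed at A.
Primary-structure tip deflection at C by superposition:
  triangular load, peak 16 at the free end: 11w₀L⁴/(120EI) = 220.1/EI
  point load 12.5 at a = 1.75: Pa²(3L − a)/(6EI) = 55.83/EI
  δ_0 = 275.9/EI
Flexibility coefficient — unit upward force at C: δ_{CC} = L³/(3EI) = 14.29/EI.
With EI = 38000 kip·ft²: δ_0 = 0.007261 ft and δ_{CC} = 0.000376 ft/kip.
Compatibility — the spring shortens by R_C/k under the reaction it provides: δ_0 − R_C·δ_{CC} = R_C/k. With 1/k = 1/(1190×12) ft/kip = 0.00007 ft/kip, R_C = δ_0 / (δ_{CC} + 1/k) = 0.007261 / (0.000376 + 0.00007) = 16.28 kip.
Moment equilibrium about A: M_A = Σ(load moments about A) − R_C·L = 87.21 − 16.28×3.5 = 30.24 kip·ft.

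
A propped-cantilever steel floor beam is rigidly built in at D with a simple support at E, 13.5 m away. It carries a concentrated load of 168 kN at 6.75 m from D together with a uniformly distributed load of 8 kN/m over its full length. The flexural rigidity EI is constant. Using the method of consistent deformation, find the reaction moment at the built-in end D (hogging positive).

Choose R_E as the redundant. The primary structure is the cantilever fixed at D.
Primary-structure tip deflection at E by superposition:
  point load 168 at a = 6.75: Pa²(3L − a)/(6EI) = 43057/EI
  UDL 8: wL⁴/(8EI) = 33215/EI
  δ_0 = 76272/EI
Flexibility coefficient — unit upward force at E: δ_{EE} = L³/(3EI) = 820.1/EI.
Compatibility at E: δ_0 − R_E·δ_{EE} = 0, so R_E = 76272/820.1 = 93 kN.
Moment equilibrium about D: M_D = Σ(load moments about D) − R_E·L = 1863 − 93×13.5 = 607.5 kN·m.

M_D = 607.5 kN·m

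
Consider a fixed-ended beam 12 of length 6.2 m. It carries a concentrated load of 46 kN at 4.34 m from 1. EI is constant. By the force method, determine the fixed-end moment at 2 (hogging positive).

Take the two fixed-end moments M_1, M_2 as redundants; the released structure is the simple span 12.
Simple-span end rotations at 1 and 2 under the given loads:
  at 1: point load 46 at a = 4.34: Pab(L + b)/(6LEI) = 80.45/EI
  at 2: point load 46 at a = 4.34: Pab(L + a)/(6LEI) = 105.2/EI
  θ_10 = 80.45/EI,  θ_20 = 105.2/EI
Flexibility coefficients: a unit moment at one end gives L/(3EI) there and L/(6EI) at the far end, so f₁₁ = f₂₂ = 2.067/EI and f₁₂ = f₂₁ = 1.033/EI.
Compatibility — zero rotation at each built-in end:
  2.067 M_1 + 1.033 M_2 = 80.45
  1.033 M_1 + 2.067 M_2 = 105.2
Solving the pair gives M_1 = 17.97 kN·m and M_2 = 41.92 kN·m (hogging).

M_2 = 41.92 kN·m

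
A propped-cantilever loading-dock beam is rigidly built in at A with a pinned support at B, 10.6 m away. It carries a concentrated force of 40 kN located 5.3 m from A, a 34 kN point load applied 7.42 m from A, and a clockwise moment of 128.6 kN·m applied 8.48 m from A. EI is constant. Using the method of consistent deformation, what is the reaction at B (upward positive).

Release the roller at B. Primary structure: cantilever fixed at A.
Free-end deflection of the primary structure under the applied loading (downward +):
  point load 40 at a = 5.3: Pa²(3L − a)/(6EI) = 4963/EI
  point load 34 at a = 7.42: Pa²(3L − a)/(6EI) = 7606/EI
  clockwise couple 128.6 at a = 8.48: M₀a(2L − a)/(2EI) = 6936/EI
  δ_0 = 19505/EI
Tip deflection under a unit load at B: L³/(3EI) = 397/EI.
The prop prevents deflection at B: R_B = δ_0/δ_{BB} = 19505/397 = 49.13 kN.

R_B = 49.13 kN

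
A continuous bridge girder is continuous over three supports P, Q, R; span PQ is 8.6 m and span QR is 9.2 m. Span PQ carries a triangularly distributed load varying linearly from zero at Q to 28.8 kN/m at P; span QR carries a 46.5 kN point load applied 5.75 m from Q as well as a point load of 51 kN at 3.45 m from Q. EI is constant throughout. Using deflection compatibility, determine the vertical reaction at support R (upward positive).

Release continuity at Q by inserting a hinge; the redundant is the internal moment M_Q. The primary structure is two simply-supported spans PQ and QR.
Discontinuity in slope at Q on the released structure — sum the simple-span end rotations:
  span PQ: triangular load, peak 28.8: 7w₀L³/(360EI) = 356.2/EI
  span QR: point load 46.5 at a = 5.75: Pab(L + b)/(6LEI) = 211.4/EI
  span QR: point load 51 at a = 3.45: Pab(L + b)/(6LEI) = 274/EI
  relative rotation θ_0 = (356.2 + 485.4)/EI = 841.6/EI
A unit hogging moment at Q produces rotation L₁/(3EI) + L₂/(3EI) = 5.933/EI.
Compatibility: M_Q·(L₁+L₂)/(3EI) = θ_0, giving M_Q = 141.8 kN·m (hogging).
Span QR, ΣM about R: R_Q^{QR}·9.2 = 453.7 + 141.8, so R_Q^{QR} = 64.73 kN and R_R = 97.5 − 64.73 = 32.77 kN.

R_R = 32.77 kN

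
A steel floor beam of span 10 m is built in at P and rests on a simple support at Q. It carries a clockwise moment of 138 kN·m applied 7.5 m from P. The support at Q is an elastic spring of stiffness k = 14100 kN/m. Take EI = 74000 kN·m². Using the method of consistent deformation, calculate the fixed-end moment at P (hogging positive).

M_P = -53.05 kN·m

Choose R_Q as the redundant. The primary structure is the cantilever fixed at P.
Deflection at Q on the released cantilever, summing each load's contribution:
  clockwise couple 138 at a = 7.5: M₀a(2L − a)/(2EI) = 6469/EI
Flexibility coefficient — unit upward force at Q: δ_{QQ} = L³/(3EI) = 333.3/EI.
With EI = 74000 kN·m²: δ_0 = 0.087416 m and δ_{QQ} = 0.004505 m/kN.
Compatibility — the spring shortens by R_Q/k under the reaction it provides: δ_0 − R_Q·δ_{QQ} = R_Q/k. With 1/k = 0.000071 m/kN, R_Q = δ_0 / (δ_{QQ} + 1/k) = 0.087416 / (0.004505 + 0.000071) = 19.11 kN.
Moment equilibrium about P: M_P = Σ(load moments about P) − R_Q·L = 138 − 19.11×10 = -53.05 kN·m.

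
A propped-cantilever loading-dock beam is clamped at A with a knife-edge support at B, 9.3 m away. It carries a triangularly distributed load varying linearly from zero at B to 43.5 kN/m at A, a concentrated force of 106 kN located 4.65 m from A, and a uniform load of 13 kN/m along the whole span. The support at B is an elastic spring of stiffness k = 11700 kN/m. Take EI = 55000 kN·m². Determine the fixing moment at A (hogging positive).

M_A = 595.3 kN·m

Remove the prop at B; the released (primary) structure is a cantilever built in at A.
Deflection at B on the released cantilever, summing each load's contribution:
  triangular load, peak 43.5 at the fixed end: w₀L⁴/(30EI) = 10847/EI
  point load 106 at a = 4.65: Pa²(3L − a)/(6EI) = 8881/EI
  UDL 13: wL⁴/(8EI) = 12156/EI
  δ_0 = 31884/EI
Tip deflection under a unit load at B: L³/(3EI) = 268.1/EI.
With EI = 55000 kN·m²: δ_0 = 0.57971 m and δ_{BB} = 0.004875 m/kN.
Compatibility — the spring shortens by R_B/k under the reaction it provides: δ_0 − R_B·δ_{BB} = R_B/k. With 1/k = 0.000085 m/kN, R_B = δ_0 / (δ_{BB} + 1/k) = 0.57971 / (0.004875 + 0.000085) = 116.9 kN.
Moment equilibrium about A: M_A = Σ(load moments about A) − R_B·L = 1682 − 116.9×9.3 = 595.3 kN·m.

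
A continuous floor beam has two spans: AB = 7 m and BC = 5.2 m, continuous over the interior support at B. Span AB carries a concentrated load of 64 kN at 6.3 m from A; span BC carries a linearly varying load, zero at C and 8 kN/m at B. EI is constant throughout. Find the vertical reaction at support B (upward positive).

Take M_B as the redundant. Released structure: two simple spans AB and BC with a hinge at B.
Discontinuity in slope at B on the released structure — sum the simple-span end rotations:
  span AB: point load 64 at a = 6.3: Pab(L + a)/(6LEI) = 89.38/EI
  span BC: triangular load, peak 8: w₀L³/(45EI) = 25/EI
  relative rotation θ_0 = (89.38 + 25)/EI = 114.4/EI
A unit hogging moment at B produces rotation L₁/(3EI) + L₂/(3EI) = 4.067/EI.
Slope continuity at B: θ_0 = M_B·4.067/EI, so M_B = 114.4/4.067 = 28.12 kN·m (hogging).
Span AB, ΣM about A with M_B applied at B: R_B^{AB}·7 = 403.2 + 28.12, so R_B^{AB} = 61.62 kN and R_A = 64 − 61.62 = 2.382 kN.
Span BC, ΣM about C: R_B^{BC}·5.2 = 72.11 + 28.12, so R_B^{BC} = 19.28 kN and R_C = 20.8 − 19.28 = 1.525 kN.
R_B = 61.62 + 19.28 = 80.89 kN.

R_B = 80.89 kN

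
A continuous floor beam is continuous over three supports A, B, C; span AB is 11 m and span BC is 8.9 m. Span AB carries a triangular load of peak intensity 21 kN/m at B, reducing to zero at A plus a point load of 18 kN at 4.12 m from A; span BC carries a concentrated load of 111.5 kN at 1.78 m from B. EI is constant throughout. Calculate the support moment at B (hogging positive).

Insert a hinge at B; M_B is the redundant, and each span becomes simply supported.
End slopes at the hinge B, treating each span as simply supported:
  span AB: triangular load, peak 21: w₀L³/(45EI) = 621.1/EI
  span AB: point load 18 at a = 4.12: Pab(L + a)/(6LEI) = 116.9/EI
  span BC: point load 111.5 at a = 1.78: Pab(L + b)/(6LEI) = 423.9/EI
  relative rotation θ_0 = (738 + 423.9)/EI = 1162/EI
A unit hogging moment at B produces rotation L₁/(3EI) + L₂/(3EI) = 6.633/EI.
Compatibility: M_B·(L₁+L₂)/(3EI) = θ_0, giving M_B = 175.2 kN·m (hogging).

M_B = 175.2 kN·m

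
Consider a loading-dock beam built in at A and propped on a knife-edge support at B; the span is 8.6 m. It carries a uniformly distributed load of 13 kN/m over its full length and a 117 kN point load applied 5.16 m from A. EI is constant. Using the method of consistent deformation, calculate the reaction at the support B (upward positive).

Release the roller at B. Primary structure: cantilever fixed at A.
Free-end deflection of the primary structure under the applied loading (downward +):
  UDL 13: wL⁴/(8EI) = 8889/EI
  point load 117 at a = 5.16: Pa²(3L − a)/(6EI) = 10716/EI
  δ_0 = 19605/EI
Tip deflection under a unit load at B: L³/(3EI) = 212/EI.
The prop prevents deflection at B: R_B = δ_0/δ_{BB} = 19605/212 = 92.47 kN.

R_B = 92.47 kN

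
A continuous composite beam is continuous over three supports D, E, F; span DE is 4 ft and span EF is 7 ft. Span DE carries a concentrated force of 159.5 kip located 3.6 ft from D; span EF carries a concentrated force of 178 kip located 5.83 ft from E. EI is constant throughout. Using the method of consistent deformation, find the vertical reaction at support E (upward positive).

Release continuity at E by inserting a hinge; the redundant is the internal moment M_E. The primary structure is two simply-supported spans DE and EF.
End slopes at the hinge E, treating each span as simply supported:
  span DE: point load 159.5 at a = 3.6: Pab(L + a)/(6LEI) = 72.73/EI
  span EF: point load 178 at a = 5.83: Pab(L + b)/(6LEI) = 236.2/EI
  relative rotation θ_0 = (72.73 + 236.2)/EI = 308.9/EI
A unit hogging moment at E produces rotation L₁/(3EI) + L₂/(3EI) = 3.667/EI.
Compatibility: M_E·(L₁+L₂)/(3EI) = θ_0, giving M_E = 84.25 kip·ft (hogging).
Span DE, ΣM about D with M_E applied at E: R_E^{DE}·4 = 574.2 + 84.25, so R_E^{DE} = 164.6 kip and R_D = 159.5 − 164.6 = -5.112 kip.
Span EF, ΣM about F: R_E^{EF}·7 = 208.3 + 84.25, so R_E^{EF} = 41.79 kip and R_F = 178 − 41.79 = 136.2 kip.
R_E = 164.6 + 41.79 = 206.4 kip.

R_E = 206.4 kip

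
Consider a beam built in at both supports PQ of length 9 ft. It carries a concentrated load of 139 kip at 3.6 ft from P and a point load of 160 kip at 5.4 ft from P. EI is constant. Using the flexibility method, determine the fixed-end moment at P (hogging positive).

M_P = 318.4 kip·ft

Take the two fixed-end moments M_P, M_Q as redundants; the released structure is the simple span PQ.
Simple-span end rotations at P and Q under the given loads:
  at P: point load 139 at a = 3.6: Pab(L + b)/(6LEI) = 720.6/EI
  at Q: point load 139 at a = 3.6: Pab(L + a)/(6LEI) = 630.5/EI
  at P: point load 160 at a = 5.4: Pab(L + b)/(6LEI) = 725.8/EI
  at Q: point load 160 at a = 5.4: Pab(L + a)/(6LEI) = 829.4/EI
  θ_P0 = 1446/EI,  θ_Q0 = 1460/EI
Flexibility coefficients: a unit moment at one end gives L/(3EI) there and L/(6EI) at the far end, so f₁₁ = f₂₂ = 3/EI and f₁₂ = f₂₁ = 1.5/EI.
Compatibility — zero rotation at each built-in end:
  3 M_P + 1.5 M_Q = 1446
  1.5 M_P + 3 M_Q = 1460
Solving the pair gives M_P = 318.4 kip·ft and M_Q = 327.5 kip·ft (hogging).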